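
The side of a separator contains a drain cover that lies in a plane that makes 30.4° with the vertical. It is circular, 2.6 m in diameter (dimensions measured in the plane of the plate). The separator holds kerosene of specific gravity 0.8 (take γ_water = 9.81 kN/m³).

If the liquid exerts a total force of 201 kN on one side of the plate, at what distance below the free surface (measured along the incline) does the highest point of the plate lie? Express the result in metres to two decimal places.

y_top ≈ 4.29 m

γ = 0.8 × 9.81 = 7.848 kN/m³.
A = π(1.3)² = 5.30929 m².
From F = γ·h_c·A, the centroid depth is h_c = 201/(7.848 × 5.30929) = 4.82393 m.
The plate makes 30.4° with the vertical, i.e. θ = 90° − 30.4° = 59.6° to the horizontal. Measuring y along the incline from the free-surface line, vertical depth h = y·sinθ with sinθ = 0.862514.
Along the incline, y_c = h_c/sinθ = 4.82393/0.862514 = 5.59287 m.
The centroid is at the centre, 1.3 m below the top of the plate, so the highest point sits at y_top = 5.59287 − 1.3 = 4.29287 m along the incline.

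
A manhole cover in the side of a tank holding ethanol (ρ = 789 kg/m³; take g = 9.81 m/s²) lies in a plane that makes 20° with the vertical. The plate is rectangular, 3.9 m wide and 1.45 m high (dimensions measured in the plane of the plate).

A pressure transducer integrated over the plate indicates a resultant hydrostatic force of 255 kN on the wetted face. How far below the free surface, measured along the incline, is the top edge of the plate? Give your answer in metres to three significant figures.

y_top ≈ 5.47 m

γ = ρg = 789 × 9.81 / 1000 = 7.74009 kN/m³.
A = 3.9 × 1.45 = 5.655 m².
From F = γ·h_c·A, the centroid depth is h_c = 255/(7.74009 × 5.655) = 5.82588 m.
The plate makes 20° with the vertical, i.e. θ = 90° − 20° = 70° to the horizontal. Measuring y along the incline from the free-surface line, vertical depth h = y·sinθ with sinθ = 0.939693.
Along the incline, y_c = h_c/sinθ = 5.82588/0.939693 = 6.19977 m.
The centroid lies 1.45/2 = 0.725 m below the top edge, so the top edge sits at y_top = 6.19977 − 0.725 = 5.47477 m along the incline.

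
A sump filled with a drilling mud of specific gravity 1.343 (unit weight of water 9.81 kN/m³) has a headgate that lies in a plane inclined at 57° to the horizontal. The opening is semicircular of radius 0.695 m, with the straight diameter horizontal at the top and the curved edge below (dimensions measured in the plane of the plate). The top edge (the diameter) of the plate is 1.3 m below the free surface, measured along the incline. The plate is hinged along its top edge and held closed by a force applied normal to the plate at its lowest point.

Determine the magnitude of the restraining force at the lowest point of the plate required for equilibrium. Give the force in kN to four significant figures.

P ≈ 6.082 kN

γ = 1.343 × 9.81 = 13.17483 kN/m³.
Let θ = 57° be the plate's angle to the horizontal; measure y along the incline from where the plane meets the free surface. Vertical depth h = y·sinθ with sinθ = 0.838671.
The centroid of a semicircle lies 4r/(3π) = 0.294967 m from the diameter, here below the top edge, so y_c = 1.3 + 0.294967 = 1.59497 m and h_c = 1.59497 × 0.838671 = 1.33766 m.
A = πr²/2 = π × 0.695²/2 = 0.758734 m².
Resultant F = γ·h_c·A = 13.17483 × 1.33766 × 0.758734 = 13.3715 kN.
I_c = (π/8 − 8/(9π))·r⁴ = 0.109757 × 0.695⁴ = 0.0256078 m⁴.
Centre of pressure: y_p = y_c + I_c/(y_c·A) = 1.59497 + 0.0256078/(1.59497 × 0.758734) = 1.59497 + 0.0211607 = 1.61613 m along the plane.
The resultant acts 0.294967 + 0.0211607 = 0.316128 m (along the plate) below the hinge at the top edge, so the moment about the hinge is M = F × 0.316128 = 13.3715 × 0.316128 = 4.22711 kN·m.
A normal force at the bottom, 0.695 m from the hinge, must supply this moment: P = 4.22711/0.695 = 6.08217 kN.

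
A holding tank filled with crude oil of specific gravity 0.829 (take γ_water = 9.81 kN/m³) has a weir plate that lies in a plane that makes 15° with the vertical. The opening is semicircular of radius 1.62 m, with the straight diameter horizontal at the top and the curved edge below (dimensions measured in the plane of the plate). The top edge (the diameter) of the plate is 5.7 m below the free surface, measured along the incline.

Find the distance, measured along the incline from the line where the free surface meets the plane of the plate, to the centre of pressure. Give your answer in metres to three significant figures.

γ = 0.829 × 9.81 = 8.13249 kN/m³.
The plate makes 15° with the vertical, i.e. θ = 90° − 15° = 75° to the horizontal. Measuring y along the incline from the free-surface line, vertical depth h = y·sinθ with sinθ = 0.965926.
The centroid of a semicircle lies 4r/(3π) = 0.687549 m from the diameter, here below the top edge, so y_c = 5.7 + 0.687549 = 6.38755 m and h_c = 6.38755 × 0.965926 = 6.1699 m.
A = πr²/2 = π × 1.62²/2 = 4.1224 m².
Resultant F = γ·h_c·A = 8.13249 × 6.1699 × 4.1224 = 206.848 kN.
I_c = (π/8 − 8/(9π))·r⁴ = 0.109757 × 1.62⁴ = 0.755949 m⁴.
Centre of pressure: y_p = y_c + I_c/(y_c·A) = 6.38755 + 0.755949/(6.38755 × 4.1224) = 6.38755 + 0.0287083 = 6.41626 m along the plane.

y_p = 6.42 m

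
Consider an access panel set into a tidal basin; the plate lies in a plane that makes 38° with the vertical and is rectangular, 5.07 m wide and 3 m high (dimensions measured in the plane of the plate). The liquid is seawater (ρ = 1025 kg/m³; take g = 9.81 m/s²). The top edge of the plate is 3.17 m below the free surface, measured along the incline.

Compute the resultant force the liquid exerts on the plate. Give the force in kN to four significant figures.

F ≈ 562.8 kN

γ = ρg = 1025 × 9.81 / 1000 = 10.05525 kN/m³.
The plate makes 38° with the vertical, i.e. θ = 90° − 38° = 52° to the horizontal. Measuring y along the incline from the free-surface line, vertical depth h = y·sinθ with sinθ = 0.788011.
The centroid lies 3/2 = 1.5 m below the top edge, so y_c = 3.17 + 1.5 = 4.67 m and h_c = 4.67 × 0.788011 = 3.68001 m.
A = 5.07 × 3 = 15.21 m².
Resultant F = γ·h_c·A = 10.05525 × 3.68001 × 15.21 = 562.822 kN.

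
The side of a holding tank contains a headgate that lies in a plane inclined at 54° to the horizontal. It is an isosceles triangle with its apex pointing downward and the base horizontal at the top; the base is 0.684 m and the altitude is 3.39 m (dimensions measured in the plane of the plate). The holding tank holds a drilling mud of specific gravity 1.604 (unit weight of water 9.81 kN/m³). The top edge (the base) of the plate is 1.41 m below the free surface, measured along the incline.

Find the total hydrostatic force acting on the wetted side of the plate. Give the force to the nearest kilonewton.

γ = 1.604 × 9.81 = 15.73524 kN/m³.
Let θ = 54° be the plate's angle to the horizontal; measure y along the incline from where the plane meets the free surface. Vertical depth h = y·sinθ with sinθ = 0.809017.
With the apex down, the centroid sits h/3 = 3.39/3 = 1.13 m below the base (the top edge), so y_c = 1.41 + 1.13 = 2.54 m and h_c = 2.54 × 0.809017 = 2.0549 m.
A = ½ × 0.684 × 3.39 = 1.15938 m².
Resultant F = γ·h_c·A = 15.73524 × 2.0549 × 1.15938 = 37.4878 kN.

F ≈ 37 kN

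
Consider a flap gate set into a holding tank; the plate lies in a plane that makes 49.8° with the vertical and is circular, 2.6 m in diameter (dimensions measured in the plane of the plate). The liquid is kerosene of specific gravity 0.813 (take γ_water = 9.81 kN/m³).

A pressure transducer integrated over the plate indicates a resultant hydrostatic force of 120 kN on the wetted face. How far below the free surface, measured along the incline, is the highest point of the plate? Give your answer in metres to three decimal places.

y_top ≈ 3.091 m

γ = 0.813 × 9.81 = 7.97553 kN/m³.
A = π(1.3)² = 5.30929 m².
From F = γ·h_c·A, the centroid depth is h_c = 120/(7.97553 × 5.30929) = 2.8339 m.
The plate makes 49.8° with the vertical, i.e. θ = 90° − 49.8° = 40.2° to the horizontal. Measuring y along the incline from the free-surface line, vertical depth h = y·sinθ with sinθ = 0.645458.
Along the incline, y_c = h_c/sinθ = 2.8339/0.645458 = 4.39053 m.
The centroid is at the centre, 1.3 m below the top of the plate, so the highest point sits at y_top = 4.39053 − 1.3 = 3.09053 m along the incline.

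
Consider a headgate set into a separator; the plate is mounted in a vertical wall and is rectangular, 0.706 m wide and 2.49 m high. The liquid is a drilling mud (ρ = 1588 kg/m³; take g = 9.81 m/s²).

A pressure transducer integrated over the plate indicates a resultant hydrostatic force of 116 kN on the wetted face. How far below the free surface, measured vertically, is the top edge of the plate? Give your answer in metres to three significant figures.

d_top ≈ 2.99 m

γ = ρg = 1588 × 9.81 / 1000 = 15.57828 kN/m³.
A = 0.706 × 2.49 = 1.75794 m².
From F = γ·h_c·A, the centroid depth is h_c = 116/(15.57828 × 1.75794) = 4.23579 m.
The centroid lies 2.49/2 = 1.245 m below the top edge, so the top edge sits at h_top = 4.23579 − 1.245 = 2.99079 m below the surface.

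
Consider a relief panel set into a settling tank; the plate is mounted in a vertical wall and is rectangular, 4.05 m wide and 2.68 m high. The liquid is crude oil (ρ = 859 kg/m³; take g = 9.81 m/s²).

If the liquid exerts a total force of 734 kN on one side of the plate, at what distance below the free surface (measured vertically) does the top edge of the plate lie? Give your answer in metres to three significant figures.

γ = ρg = 859 × 9.81 / 1000 = 8.42679 kN/m³.
A = 4.05 × 2.68 = 10.854 m².
From F = γ·h_c·A, the centroid depth is h_c = 734/(8.42679 × 10.854) = 8.02498 m.
The centroid lies 2.68/2 = 1.34 m below the top edge, so the top edge sits at h_top = 8.02498 − 1.34 = 6.68498 m below the surface.

d_top ≈ 6.68 m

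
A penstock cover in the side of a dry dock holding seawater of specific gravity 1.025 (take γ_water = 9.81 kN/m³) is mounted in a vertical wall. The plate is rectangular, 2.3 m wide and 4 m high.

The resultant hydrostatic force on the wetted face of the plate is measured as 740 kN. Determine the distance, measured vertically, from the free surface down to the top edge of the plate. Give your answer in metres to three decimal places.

d_top ≈ 5.999 m

γ = 1.025 × 9.81 = 10.05525 kN/m³.
A = 2.3 × 4 = 9.2 m².
From F = γ·h_c·A, the centroid depth is h_c = 740/(10.05525 × 9.2) = 7.99928 m.
The centroid lies 4/2 = 2 m below the top edge, so the top edge sits at h_top = 7.99928 − 2 = 5.99928 m below the surface.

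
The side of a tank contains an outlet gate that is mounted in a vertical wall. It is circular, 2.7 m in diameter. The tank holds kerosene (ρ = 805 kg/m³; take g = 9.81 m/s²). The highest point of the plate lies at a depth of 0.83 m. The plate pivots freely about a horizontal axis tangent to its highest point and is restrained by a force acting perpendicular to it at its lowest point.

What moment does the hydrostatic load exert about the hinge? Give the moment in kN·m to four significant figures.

γ = ρg = 805 × 9.81 / 1000 = 7.89705 kN/m³.
The centroid is at the centre, 1.35 m below the top of the plate, so the centroid depth is h_c = 0.83 + 1.35 = 2.18 m.
A = π(1.35)² = 5.72555 m².
Resultant F = γ·h_c·A = 7.89705 × 2.18 × 5.72555 = 98.5686 kN.
I_c = πr⁴/4 = π × 1.35⁴/4 = 2.6087 m⁴.
Centre of pressure: y_p = y_c + I_c/(y_c·A) = 2.18 + 2.6087/(2.18 × 5.72555) = 2.18 + 0.209002 = 2.389 m along the plane.
The resultant acts 1.35 + 0.209002 = 1.559 m (along the plate) below the hinge at the top edge, so the moment about the hinge is M = F × 1.559 = 98.5686 × 1.559 = 153.668 kN·m.

M ≈ 153.7 kN·m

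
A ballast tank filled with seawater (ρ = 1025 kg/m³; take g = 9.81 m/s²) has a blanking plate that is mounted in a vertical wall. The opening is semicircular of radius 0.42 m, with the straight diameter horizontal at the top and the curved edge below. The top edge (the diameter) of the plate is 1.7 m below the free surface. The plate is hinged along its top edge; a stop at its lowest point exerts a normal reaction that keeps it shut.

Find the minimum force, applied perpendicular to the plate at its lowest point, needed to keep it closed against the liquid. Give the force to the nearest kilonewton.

P ≈ 2 kN

γ = ρg = 1025 × 9.81 / 1000 = 10.05525 kN/m³.
The centroid of a semicircle lies 4r/(3π) = 0.178254 m from the diameter, here below the top edge, so the centroid depth is h_c = 1.7 + 0.178254 = 1.87825 m.
A = πr²/2 = π × 0.42²/2 = 0.277088 m².
Resultant F = γ·h_c·A = 10.05525 × 1.87825 × 0.277088 = 5.23316 kN.
I_c = (π/8 − 8/(9π))·r⁴ = 0.109757 × 0.42⁴ = 0.0034153 m⁴.
Centre of pressure: y_p = y_c + I_c/(y_c·A) = 1.87825 + 0.0034153/(1.87825 × 0.277088) = 1.87825 + 0.00656233 = 1.88481 m along the plane.
The resultant acts 0.178254 + 0.00656233 = 0.184816 m (along the plate) below the hinge at the top edge, so the moment about the hinge is M = F × 0.184816 = 5.23316 × 0.184816 = 0.967172 kN·m.
A normal force at the bottom, 0.42 m from the hinge, must supply this moment: P = 0.967172/0.42 = 2.30279 kN.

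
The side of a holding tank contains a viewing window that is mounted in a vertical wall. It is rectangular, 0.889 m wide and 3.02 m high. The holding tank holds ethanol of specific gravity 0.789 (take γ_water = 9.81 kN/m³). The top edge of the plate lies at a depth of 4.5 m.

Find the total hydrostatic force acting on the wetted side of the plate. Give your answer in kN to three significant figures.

F ≈ 125 kN

γ = 0.789 × 9.81 = 7.74009 kN/m³.
The centroid lies 3.02/2 = 1.51 m below the top edge, so the centroid depth is h_c = 4.5 + 1.51 = 6.01 m.
A = 0.889 × 3.02 = 2.68478 m².
Resultant F = γ·h_c·A = 7.74009 × 6.01 × 2.68478 = 124.89 kN.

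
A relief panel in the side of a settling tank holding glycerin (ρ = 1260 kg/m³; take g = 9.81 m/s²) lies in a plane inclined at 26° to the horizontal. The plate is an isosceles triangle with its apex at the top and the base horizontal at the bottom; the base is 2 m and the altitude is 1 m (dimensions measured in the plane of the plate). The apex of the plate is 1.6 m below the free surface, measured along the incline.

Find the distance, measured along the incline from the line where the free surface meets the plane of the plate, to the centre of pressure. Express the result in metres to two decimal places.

γ = ρg = 1260 × 9.81 / 1000 = 12.3606 kN/m³.
Let θ = 26° be the plate's angle to the horizontal; measure y along the incline from where the plane meets the free surface. Vertical depth h = y·sinθ with sinθ = 0.438371.
With the apex up, the centroid sits 2h/3 = 2 × 1/3 = 0.666667 m below the apex, so y_c = 1.6 + 0.666667 = 2.26667 m and h_c = 2.26667 × 0.438371 = 0.993642 m.
A = ½ × 2 × 1 = 1 m².
Resultant F = γ·h_c·A = 12.3606 × 0.993642 × 1 = 12.282 kN.
I_c = b·h³/36 = 2 × 1³/36 = 0.0555556 m⁴.
Centre of pressure: y_p = y_c + I_c/(y_c·A) = 2.26667 + 0.0555556/(2.26667 × 1) = 2.26667 + 0.0245098 = 2.29118 m along the plane.

y_p = 2.29 m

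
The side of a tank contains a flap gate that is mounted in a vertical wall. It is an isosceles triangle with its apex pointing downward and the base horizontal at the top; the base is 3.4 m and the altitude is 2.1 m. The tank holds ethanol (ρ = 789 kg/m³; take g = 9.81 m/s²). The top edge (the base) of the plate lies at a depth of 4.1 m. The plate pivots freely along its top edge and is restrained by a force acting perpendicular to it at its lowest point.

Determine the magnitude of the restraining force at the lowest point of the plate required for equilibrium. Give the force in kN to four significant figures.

P ≈ 47.44 kN

γ = ρg = 789 × 9.81 / 1000 = 7.74009 kN/m³.
With the apex down, the centroid sits h/3 = 2.1/3 = 0.7 m below the base (the top edge), so the centroid depth is h_c = 4.1 + 0.7 = 4.8 m.
A = ½ × 3.4 × 2.1 = 3.57 m².
Resultant F = γ·h_c·A = 7.74009 × 4.8 × 3.57 = 132.634 kN.
I_c = b·h³/36 = 3.4 × 2.1³/36 = 0.87465 m⁴.
Centre of pressure: y_p = y_c + I_c/(y_c·A) = 4.8 + 0.87465/(4.8 × 3.57) = 4.8 + 0.0510417 = 4.85104 m along the plane.
The resultant acts 0.7 + 0.0510417 = 0.751042 m (along the plate) below the hinge at the top edge, so the moment about the hinge is M = F × 0.751042 = 132.634 × 0.751042 = 99.6137 kN·m.
A normal force at the bottom, 2.1 m from the hinge, must supply this moment: P = 99.6137/2.1 = 47.4351 kN.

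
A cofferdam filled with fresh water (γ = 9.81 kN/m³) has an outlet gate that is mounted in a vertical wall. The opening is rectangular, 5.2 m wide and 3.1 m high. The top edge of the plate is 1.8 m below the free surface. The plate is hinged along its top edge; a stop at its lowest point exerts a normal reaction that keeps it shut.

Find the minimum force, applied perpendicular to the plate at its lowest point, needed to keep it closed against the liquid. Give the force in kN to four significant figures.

P ≈ 305.7 kN

γ = 9.81 kN/m³.
The centroid lies 3.1/2 = 1.55 m below the top edge, so the centroid depth is h_c = 1.8 + 1.55 = 3.35 m.
A = 5.2 × 3.1 = 16.12 m².
Resultant F = γ·h_c·A = 9.81 × 3.35 × 16.12 = 529.76 kN.
I_c = b·h³/12 = 5.2 × 3.1³/12 = 12.9094 m⁴.
Centre of pressure: y_p = y_c + I_c/(y_c·A) = 3.35 + 12.9094/(3.35 × 16.12) = 3.35 + 0.239054 = 3.58905 m along the plane.
The resultant acts 1.55 + 0.239054 = 1.78905 m (along the plate) below the hinge at the top edge, so the moment about the hinge is M = F × 1.78905 = 529.76 × 1.78905 = 947.767 kN·m.
A normal force at the bottom, 3.1 m from the hinge, must supply this moment: P = 947.767/3.1 = 305.731 kN.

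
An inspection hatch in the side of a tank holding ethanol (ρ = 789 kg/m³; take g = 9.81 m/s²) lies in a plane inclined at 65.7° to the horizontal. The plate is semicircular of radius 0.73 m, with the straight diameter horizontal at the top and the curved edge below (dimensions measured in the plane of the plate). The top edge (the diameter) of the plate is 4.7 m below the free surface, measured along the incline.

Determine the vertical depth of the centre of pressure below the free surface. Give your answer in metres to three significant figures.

γ = ρg = 789 × 9.81 / 1000 = 7.74009 kN/m³.
Let θ = 65.7° be the plate's angle to the horizontal; measure y along the incline from where the plane meets the free surface. Vertical depth h = y·sinθ with sinθ = 0.911403.
The centroid of a semicircle lies 4r/(3π) = 0.309822 m from the diameter, here below the top edge, so y_c = 4.7 + 0.309822 = 5.00982 m and h_c = 5.00982 × 0.911403 = 4.56596 m.
A = πr²/2 = π × 0.73²/2 = 0.837077 m².
Resultant F = γ·h_c·A = 7.74009 × 4.56596 × 0.837077 = 29.5831 kN.
I_c = (π/8 − 8/(9π))·r⁴ = 0.109757 × 0.73⁴ = 0.0311691 m⁴.
Centre of pressure: y_p = y_c + I_c/(y_c·A) = 5.00982 + 0.0311691/(5.00982 × 0.837077) = 5.00982 + 0.00743253 = 5.01725 m along the plane.
Vertically, h_p = y_p·sinθ = 5.01725 × 0.911403 = 4.57274 m.

h_p = 4.57 m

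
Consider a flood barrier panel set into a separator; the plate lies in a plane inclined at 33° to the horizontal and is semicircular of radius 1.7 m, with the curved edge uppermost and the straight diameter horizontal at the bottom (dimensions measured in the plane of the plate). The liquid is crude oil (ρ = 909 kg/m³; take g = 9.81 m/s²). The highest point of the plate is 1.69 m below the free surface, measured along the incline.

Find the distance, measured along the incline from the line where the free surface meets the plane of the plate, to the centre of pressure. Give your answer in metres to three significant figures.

γ = ρg = 909 × 9.81 / 1000 = 8.91729 kN/m³.
Let θ = 33° be the plate's angle to the horizontal; measure y along the incline from where the plane meets the free surface. Vertical depth h = y·sinθ with sinθ = 0.544639.
The centroid lies 4r/(3π) = 0.721502 m above the diameter, so r − 4r/(3π) = 1.7 − 0.721502 = 0.978498 m below the topmost point, so y_c = 1.69 + 0.978498 = 2.6685 m and h_c = 2.6685 × 0.544639 = 1.45337 m.
A = πr²/2 = π × 1.7²/2 = 4.5396 m².
Resultant F = γ·h_c·A = 8.91729 × 1.45337 × 4.5396 = 58.8338 kN.
I_c = (π/8 − 8/(9π))·r⁴ = 0.109757 × 1.7⁴ = 0.916701 m⁴.
Centre of pressure: y_p = y_c + I_c/(y_c·A) = 2.6685 + 0.916701/(2.6685 × 4.5396) = 2.6685 + 0.0756733 = 2.74417 m along the plane.

y_p = 2.74 m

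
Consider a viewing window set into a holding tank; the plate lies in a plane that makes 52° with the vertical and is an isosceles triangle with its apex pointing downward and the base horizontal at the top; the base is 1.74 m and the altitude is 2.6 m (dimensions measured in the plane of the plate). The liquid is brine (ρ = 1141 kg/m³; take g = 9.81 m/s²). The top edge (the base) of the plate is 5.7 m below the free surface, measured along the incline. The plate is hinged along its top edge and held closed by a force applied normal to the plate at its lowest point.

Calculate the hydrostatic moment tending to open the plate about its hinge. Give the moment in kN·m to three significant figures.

γ = ρg = 1141 × 9.81 / 1000 = 11.19321 kN/m³.
The plate makes 52° with the vertical, i.e. θ = 90° − 52° = 38° to the horizontal. Measuring y along the incline from the free-surface line, vertical depth h = y·sinθ with sinθ = 0.615661.
With the apex down, the centroid sits h/3 = 2.6/3 = 0.866667 m below the base (the top edge), so y_c = 5.7 + 0.866667 = 6.56667 m and h_c = 6.56667 × 0.615661 = 4.04284 m.
A = ½ × 1.74 × 2.6 = 2.262 m².
Resultant F = γ·h_c·A = 11.19321 × 4.04284 × 2.262 = 102.361 kN.
I_c = b·h³/36 = 1.74 × 2.6³/36 = 0.849507 m⁴.
Centre of pressure: y_p = y_c + I_c/(y_c·A) = 6.56667 + 0.849507/(6.56667 × 2.262) = 6.56667 + 0.0571912 = 6.62386 m along the plane.
The resultant acts 0.866667 + 0.0571912 = 0.923858 m (along the plate) below the hinge at the top edge, so the moment about the hinge is M = F × 0.923858 = 102.361 × 0.923858 = 94.567 kN·m.

M ≈ 94.6 kN·m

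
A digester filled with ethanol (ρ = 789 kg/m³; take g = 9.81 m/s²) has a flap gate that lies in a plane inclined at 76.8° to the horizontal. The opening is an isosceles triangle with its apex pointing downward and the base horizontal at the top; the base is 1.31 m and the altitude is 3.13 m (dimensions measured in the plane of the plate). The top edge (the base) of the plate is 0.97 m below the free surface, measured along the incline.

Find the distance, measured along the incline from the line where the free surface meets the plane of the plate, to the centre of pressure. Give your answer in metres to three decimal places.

y_p = 2.284 m

γ = ρg = 789 × 9.81 / 1000 = 7.74009 kN/m³.
Let θ = 76.8° be the plate's angle to the horizontal; measure y along the incline from where the plane meets the free surface. Vertical depth h = y·sinθ with sinθ = 0.973579.
With the apex down, the centroid sits h/3 = 3.13/3 = 1.04333 m below the base (the top edge), so y_c = 0.97 + 1.04333 = 2.01333 m and h_c = 2.01333 × 0.973579 = 1.96014 m.
A = ½ × 1.31 × 3.13 = 2.05015 m².
Resultant F = γ·h_c·A = 7.74009 × 1.96014 × 2.05015 = 31.1042 kN.
I_c = b·h³/36 = 1.31 × 3.13³/36 = 1.11584 m⁴.
Centre of pressure: y_p = y_c + I_c/(y_c·A) = 2.01333 + 1.11584/(2.01333 × 2.05015) = 2.01333 + 0.270334 = 2.28366 m along the plane.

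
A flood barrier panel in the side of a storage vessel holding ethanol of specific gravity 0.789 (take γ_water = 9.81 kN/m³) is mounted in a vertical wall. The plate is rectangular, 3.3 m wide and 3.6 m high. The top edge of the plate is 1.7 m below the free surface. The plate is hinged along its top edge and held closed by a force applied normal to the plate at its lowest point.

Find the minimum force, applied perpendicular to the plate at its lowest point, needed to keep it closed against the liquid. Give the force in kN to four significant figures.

γ = 0.789 × 9.81 = 7.74009 kN/m³.
The centroid lies 3.6/2 = 1.8 m below the top edge, so the centroid depth is h_c = 1.7 + 1.8 = 3.5 m.
A = 3.3 × 3.6 = 11.88 m².
Resultant F = γ·h_c·A = 7.74009 × 3.5 × 11.88 = 321.833 kN.
I_c = b·h³/12 = 3.3 × 3.6³/12 = 12.8304 m⁴.
Centre of pressure: y_p = y_c + I_c/(y_c·A) = 3.5 + 12.8304/(3.5 × 11.88) = 3.5 + 0.308571 = 3.80857 m along the plane.
The resultant acts 1.8 + 0.308571 = 2.10857 m (along the plate) below the hinge at the top edge, so the moment about the hinge is M = F × 2.10857 = 321.833 × 2.10857 = 678.607 kN·m.
A normal force at the bottom, 3.6 m from the hinge, must supply this moment: P = 678.607/3.6 = 188.502 kN.

P ≈ 188.5 kN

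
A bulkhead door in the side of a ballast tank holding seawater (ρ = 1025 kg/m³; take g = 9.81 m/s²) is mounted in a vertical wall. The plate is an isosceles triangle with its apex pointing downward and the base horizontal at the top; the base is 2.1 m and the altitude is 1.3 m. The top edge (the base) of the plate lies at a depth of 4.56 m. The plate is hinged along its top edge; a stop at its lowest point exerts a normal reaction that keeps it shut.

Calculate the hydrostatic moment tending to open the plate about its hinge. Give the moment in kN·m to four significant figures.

M ≈ 30.99 kN·m

γ = ρg = 1025 × 9.81 / 1000 = 10.05525 kN/m³.
With the apex down, the centroid sits h/3 = 1.3/3 = 0.433333 m below the base (the top edge), so the centroid depth is h_c = 4.56 + 0.433333 = 4.99333 m.
A = ½ × 2.1 × 1.3 = 1.365 m².
Resultant F = γ·h_c·A = 10.05525 × 4.99333 × 1.365 = 68.5355 kN.
I_c = b·h³/36 = 2.1 × 1.3³/36 = 0.128158 m⁴.
Centre of pressure: y_p = y_c + I_c/(y_c·A) = 4.99333 + 0.128158/(4.99333 × 1.365) = 4.99333 + 0.0188028 = 5.01213 m along the plane.
The resultant acts 0.433333 + 0.0188028 = 0.452136 m (along the plate) below the hinge at the top edge, so the moment about the hinge is M = F × 0.452136 = 68.5355 × 0.452136 = 30.9874 kN·m.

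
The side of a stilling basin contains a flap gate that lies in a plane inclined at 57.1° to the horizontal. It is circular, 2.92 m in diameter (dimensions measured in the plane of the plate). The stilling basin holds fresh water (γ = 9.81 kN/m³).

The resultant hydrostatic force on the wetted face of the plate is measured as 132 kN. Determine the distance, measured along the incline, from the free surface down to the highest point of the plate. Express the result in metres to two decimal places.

y_top ≈ 0.93 m

γ = 9.81 kN/m³.
A = π(1.46)² = 6.69662 m².
From F = γ·h_c·A, the centroid depth is h_c = 132/(9.81 × 6.69662) = 2.00932 m.
Let θ = 57.1° be the plate's angle to the horizontal; measure y along the incline from where the plane meets the free surface. Vertical depth h = y·sinθ with sinθ = 0.839620.
Along the incline, y_c = h_c/sinθ = 2.00932/0.839620 = 2.39313 m.
The centroid is at the centre, 1.46 m below the top of the plate, so the highest point sits at y_top = 2.39313 − 1.46 = 0.93313 m along the incline.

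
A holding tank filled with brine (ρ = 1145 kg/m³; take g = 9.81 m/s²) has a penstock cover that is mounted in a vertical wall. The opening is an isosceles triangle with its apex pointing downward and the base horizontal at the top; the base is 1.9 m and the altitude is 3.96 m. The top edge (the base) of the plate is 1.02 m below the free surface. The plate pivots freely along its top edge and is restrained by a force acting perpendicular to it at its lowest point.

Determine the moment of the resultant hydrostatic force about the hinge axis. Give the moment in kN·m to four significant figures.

M ≈ 167.3 kN·m

γ = ρg = 1145 × 9.81 / 1000 = 11.23245 kN/m³.
With the apex down, the centroid sits h/3 = 3.96/3 = 1.32 m below the base (the top edge), so the centroid depth is h_c = 1.02 + 1.32 = 2.34 m.
A = ½ × 1.9 × 3.96 = 3.762 m².
Resultant F = γ·h_c·A = 11.23245 × 2.34 × 3.762 = 98.8802 kN.
I_c = b·h³/36 = 1.9 × 3.96³/36 = 3.27745 m⁴.
Centre of pressure: y_p = y_c + I_c/(y_c·A) = 2.34 + 3.27745/(2.34 × 3.762) = 2.34 + 0.372307 = 2.71231 m along the plane.
The resultant acts 1.32 + 0.372307 = 1.69231 m (along the plate) below the hinge at the top edge, so the moment about the hinge is M = F × 1.69231 = 98.8802 × 1.69231 = 167.336 kN·m.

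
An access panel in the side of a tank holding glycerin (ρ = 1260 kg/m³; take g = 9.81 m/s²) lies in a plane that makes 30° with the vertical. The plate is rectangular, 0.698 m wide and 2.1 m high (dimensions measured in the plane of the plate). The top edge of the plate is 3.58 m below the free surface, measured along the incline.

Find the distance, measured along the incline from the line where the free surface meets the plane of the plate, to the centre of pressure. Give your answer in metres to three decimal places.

y_p = 4.709 m

γ = ρg = 1260 × 9.81 / 1000 = 12.3606 kN/m³.
The plate makes 30° with the vertical, i.e. θ = 90° − 30° = 60° to the horizontal. Measuring y along the incline from the free-surface line, vertical depth h = y·sinθ with sinθ = 0.866025.
The centroid lies 2.1/2 = 1.05 m below the top edge, so y_c = 3.58 + 1.05 = 4.63 m and h_c = 4.63 × 0.866025 = 4.0097 m.
A = 0.698 × 2.1 = 1.4658 m².
Resultant F = γ·h_c·A = 12.3606 × 4.0097 × 1.4658 = 72.6484 kN.
I_c = b·h³/12 = 0.698 × 2.1³/12 = 0.538682 m⁴.
Centre of pressure: y_p = y_c + I_c/(y_c·A) = 4.63 + 0.538682/(4.63 × 1.4658) = 4.63 + 0.0793737 = 4.70937 m along the plane.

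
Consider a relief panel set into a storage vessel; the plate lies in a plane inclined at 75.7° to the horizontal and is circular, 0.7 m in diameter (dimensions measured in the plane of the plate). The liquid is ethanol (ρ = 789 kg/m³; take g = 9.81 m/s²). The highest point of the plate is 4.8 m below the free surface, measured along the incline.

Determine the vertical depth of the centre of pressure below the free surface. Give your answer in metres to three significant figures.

h_p = 5.00 m

γ = ρg = 789 × 9.81 / 1000 = 7.74009 kN/m³.
Let θ = 75.7° be the plate's angle to the horizontal; measure y along the incline from where the plane meets the free surface. Vertical depth h = y·sinθ with sinθ = 0.969016.
The centroid is at the centre, 0.35 m below the top of the plate, so y_c = 4.8 + 0.35 = 5.15 m and h_c = 5.15 × 0.969016 = 4.99043 m.
A = π(0.35)² = 0.384845 m².
Resultant F = γ·h_c·A = 7.74009 × 4.99043 × 0.384845 = 14.8652 kN.
I_c = πr⁴/4 = π × 0.35⁴/4 = 0.0117859 m⁴.
Centre of pressure: y_p = y_c + I_c/(y_c·A) = 5.15 + 0.0117859/(5.15 × 0.384845) = 5.15 + 0.00594661 = 5.15595 m along the plane.
Vertically, h_p = y_p·sinθ = 5.15595 × 0.969016 = 4.9962 m.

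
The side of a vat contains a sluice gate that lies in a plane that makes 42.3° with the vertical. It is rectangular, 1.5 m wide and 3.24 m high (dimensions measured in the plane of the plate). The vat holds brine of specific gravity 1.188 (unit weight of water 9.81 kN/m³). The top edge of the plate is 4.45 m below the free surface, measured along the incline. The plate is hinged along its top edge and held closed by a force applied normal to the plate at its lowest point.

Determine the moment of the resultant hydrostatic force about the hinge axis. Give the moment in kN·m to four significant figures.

M ≈ 448.6 kN·m

γ = 1.188 × 9.81 = 11.65428 kN/m³.
The plate makes 42.3° with the vertical, i.e. θ = 90° − 42.3° = 47.7° to the horizontal. Measuring y along the incline from the free-surface line, vertical depth h = y·sinθ with sinθ = 0.739631.
The centroid lies 3.24/2 = 1.62 m below the top edge, so y_c = 4.45 + 1.62 = 6.07 m and h_c = 6.07 × 0.739631 = 4.48956 m.
A = 1.5 × 3.24 = 4.86 m².
Resultant F = γ·h_c·A = 11.65428 × 4.48956 × 4.86 = 254.288 kN.
I_c = b·h³/12 = 1.5 × 3.24³/12 = 4.25153 m⁴.
Centre of pressure: y_p = y_c + I_c/(y_c·A) = 6.07 + 4.25153/(6.07 × 4.86) = 6.07 + 0.144119 = 6.21412 m along the plane.
The resultant acts 1.62 + 0.144119 = 1.76412 m (along the plate) below the hinge at the top edge, so the moment about the hinge is M = F × 1.76412 = 254.288 × 1.76412 = 448.595 kN·m.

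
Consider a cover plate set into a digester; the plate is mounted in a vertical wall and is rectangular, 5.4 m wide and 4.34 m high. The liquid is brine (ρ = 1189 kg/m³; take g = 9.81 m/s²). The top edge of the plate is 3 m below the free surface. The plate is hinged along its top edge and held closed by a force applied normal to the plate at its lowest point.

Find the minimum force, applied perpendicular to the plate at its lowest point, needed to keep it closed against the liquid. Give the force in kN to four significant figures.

P ≈ 805.5 kN

γ = ρg = 1189 × 9.81 / 1000 = 11.66409 kN/m³.
The centroid lies 4.34/2 = 2.17 m below the top edge, so the centroid depth is h_c = 3 + 2.17 = 5.17 m.
A = 5.4 × 4.34 = 23.436 m².
Resultant F = γ·h_c·A = 11.66409 × 5.17 × 23.436 = 1413.27 kN.
I_c = b·h³/12 = 5.4 × 4.34³/12 = 36.7859 m⁴.
Centre of pressure: y_p = y_c + I_c/(y_c·A) = 5.17 + 36.7859/(5.17 × 23.436) = 5.17 + 0.303604 = 5.4736 m along the plane.
The resultant acts 2.17 + 0.303604 = 2.4736 m (along the plate) below the hinge at the top edge, so the moment about the hinge is M = F × 2.4736 = 1413.27 × 2.4736 = 3495.86 kN·m.
A normal force at the bottom, 4.34 m from the hinge, must supply this moment: P = 3495.86/4.34 = 805.498 kN.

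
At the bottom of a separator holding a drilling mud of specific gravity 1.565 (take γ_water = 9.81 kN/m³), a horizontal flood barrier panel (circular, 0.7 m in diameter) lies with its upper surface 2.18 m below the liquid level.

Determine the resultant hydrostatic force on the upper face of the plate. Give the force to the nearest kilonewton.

F ≈ 13 kN

γ = 1.565 × 9.81 = 15.35265 kN/m³.
The plate is horizontal, so pressure is uniform at p = γ·h = 15.35265 × 2.18 = 33.4688 kN/m².
A = π(0.35)² = 0.384845 m².
F = p·A = 33.4688 × 0.384845 = 12.8803 kN.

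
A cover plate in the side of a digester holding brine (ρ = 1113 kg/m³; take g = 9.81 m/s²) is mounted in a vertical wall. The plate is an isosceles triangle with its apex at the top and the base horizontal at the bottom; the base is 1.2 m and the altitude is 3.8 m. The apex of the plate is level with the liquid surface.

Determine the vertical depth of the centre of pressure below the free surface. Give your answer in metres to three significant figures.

γ = ρg = 1113 × 9.81 / 1000 = 10.91853 kN/m³.
With the apex up, the centroid sits 2h/3 = 2 × 3.8/3 = 2.53333 m below the apex, so the centroid depth is h_c = 2.53333 m.
A = ½ × 1.2 × 3.8 = 2.28 m².
Resultant F = γ·h_c·A = 10.91853 × 2.53333 × 2.28 = 63.0653 kN.
I_c = b·h³/36 = 1.2 × 3.8³/36 = 1.82907 m⁴.
Centre of pressure: y_p = y_c + I_c/(y_c·A) = 2.53333 + 1.82907/(2.53333 × 2.28) = 2.53333 + 0.316668 = 2.85 m along the plane.

h_p = 2.85 m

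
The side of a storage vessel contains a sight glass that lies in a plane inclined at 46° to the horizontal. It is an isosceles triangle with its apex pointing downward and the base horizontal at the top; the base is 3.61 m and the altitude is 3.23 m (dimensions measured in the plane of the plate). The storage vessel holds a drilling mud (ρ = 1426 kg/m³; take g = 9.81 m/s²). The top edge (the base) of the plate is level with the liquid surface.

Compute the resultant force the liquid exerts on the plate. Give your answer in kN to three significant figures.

F ≈ 63.2 kN

γ = ρg = 1426 × 9.81 / 1000 = 13.98906 kN/m³.
Let θ = 46° be the plate's angle to the horizontal; measure y along the incline from where the plane meets the free surface. Vertical depth h = y·sinθ with sinθ = 0.719340.
With the apex down, the centroid sits h/3 = 3.23/3 = 1.07667 m below the base (the top edge), so y_c = 1.07667 m and h_c = 1.07667 × 0.719340 = 0.774492 m.
A = ½ × 3.61 × 3.23 = 5.83015 m².
Resultant F = γ·h_c·A = 13.98906 × 0.774492 × 5.83015 = 63.1663 kN.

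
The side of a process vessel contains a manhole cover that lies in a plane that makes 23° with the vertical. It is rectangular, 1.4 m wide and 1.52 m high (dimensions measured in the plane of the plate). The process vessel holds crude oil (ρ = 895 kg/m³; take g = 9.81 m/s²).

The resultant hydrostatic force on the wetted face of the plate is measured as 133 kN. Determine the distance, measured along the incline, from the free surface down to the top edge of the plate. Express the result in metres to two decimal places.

y_top ≈ 6.97 m

γ = ρg = 895 × 9.81 / 1000 = 8.77995 kN/m³.
A = 1.4 × 1.52 = 2.128 m².
From F = γ·h_c·A, the centroid depth is h_c = 133/(8.77995 × 2.128) = 7.11849 m.
The plate makes 23° with the vertical, i.e. θ = 90° − 23° = 67° to the horizontal. Measuring y along the incline from the free-surface line, vertical depth h = y·sinθ with sinθ = 0.920505.
Along the incline, y_c = h_c/sinθ = 7.11849/0.920505 = 7.73324 m.
The centroid lies 1.52/2 = 0.76 m below the top edge, so the top edge sits at y_top = 7.73324 − 0.76 = 6.97324 m along the incline.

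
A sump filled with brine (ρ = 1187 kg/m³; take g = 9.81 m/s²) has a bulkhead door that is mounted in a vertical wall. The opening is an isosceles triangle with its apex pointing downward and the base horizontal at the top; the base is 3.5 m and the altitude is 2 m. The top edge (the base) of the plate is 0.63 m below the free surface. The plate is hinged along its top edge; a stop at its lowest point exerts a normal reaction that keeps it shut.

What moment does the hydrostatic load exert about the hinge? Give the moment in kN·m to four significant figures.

M ≈ 44.29 kN·m

γ = ρg = 1187 × 9.81 / 1000 = 11.64447 kN/m³.
With the apex down, the centroid sits h/3 = 2/3 = 0.666667 m below the base (the top edge), so the centroid depth is h_c = 0.63 + 0.666667 = 1.29667 m.
A = ½ × 3.5 × 2 = 3.5 m².
Resultant F = γ·h_c·A = 11.64447 × 1.29667 × 3.5 = 52.8466 kN.
I_c = b·h³/36 = 3.5 × 2³/36 = 0.777778 m⁴.
Centre of pressure: y_p = y_c + I_c/(y_c·A) = 1.29667 + 0.777778/(1.29667 × 3.5) = 1.29667 + 0.171379 = 1.46805 m along the plane.
The resultant acts 0.666667 + 0.171379 = 0.838046 m (along the plate) below the hinge at the top edge, so the moment about the hinge is M = F × 0.838046 = 52.8466 × 0.838046 = 44.2879 kN·m.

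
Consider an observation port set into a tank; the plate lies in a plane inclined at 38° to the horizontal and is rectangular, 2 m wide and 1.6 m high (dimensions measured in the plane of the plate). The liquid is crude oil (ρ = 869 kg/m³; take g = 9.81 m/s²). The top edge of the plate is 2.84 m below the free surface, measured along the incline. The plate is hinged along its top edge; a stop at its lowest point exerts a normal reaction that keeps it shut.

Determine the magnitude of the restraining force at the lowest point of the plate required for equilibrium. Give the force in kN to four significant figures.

γ = ρg = 869 × 9.81 / 1000 = 8.52489 kN/m³.
Let θ = 38° be the plate's angle to the horizontal; measure y along the incline from where the plane meets the free surface. Vertical depth h = y·sinθ with sinθ = 0.615661.
The centroid lies 1.6/2 = 0.8 m below the top edge, so y_c = 2.84 + 0.8 = 3.64 m and h_c = 3.64 × 0.615661 = 2.24101 m.
A = 2 × 1.6 = 3.2 m².
Resultant F = γ·h_c·A = 8.52489 × 2.24101 × 3.2 = 61.134 kN.
I_c = b·h³/12 = 2 × 1.6³/12 = 0.682667 m⁴.
Centre of pressure: y_p = y_c + I_c/(y_c·A) = 3.64 + 0.682667/(3.64 × 3.2) = 3.64 + 0.0586081 = 3.69861 m along the plane.
The resultant acts 0.8 + 0.0586081 = 0.858608 m (along the plate) below the hinge at the top edge, so the moment about the hinge is M = F × 0.858608 = 61.134 × 0.858608 = 52.4901 kN·m.
A normal force at the bottom, 1.6 m from the hinge, must supply this moment: P = 52.4901/1.6 = 32.8063 kN.

P ≈ 32.81 kN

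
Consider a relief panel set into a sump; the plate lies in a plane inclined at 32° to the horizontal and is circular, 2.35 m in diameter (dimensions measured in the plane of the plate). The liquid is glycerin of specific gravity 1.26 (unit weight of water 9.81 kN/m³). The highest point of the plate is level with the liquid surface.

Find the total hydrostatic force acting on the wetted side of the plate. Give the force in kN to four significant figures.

F ≈ 33.38 kN

γ = 1.26 × 9.81 = 12.3606 kN/m³.
Let θ = 32° be the plate's angle to the horizontal; measure y along the incline from where the plane meets the free surface. Vertical depth h = y·sinθ with sinθ = 0.529919.
The centroid is at the centre, 1.175 m below the top of the plate, so y_c = 1.175 m and h_c = 1.175 × 0.529919 = 0.622655 m.
A = π(1.175)² = 4.33736 m².
Resultant F = γ·h_c·A = 12.3606 × 0.622655 × 4.33736 = 33.382 kN.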